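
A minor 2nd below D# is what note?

D down a major second is C, so the target letter is C.
From D#, a minor second is 1 semitone down: C##.

C##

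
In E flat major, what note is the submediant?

Degree 6 takes the letter 5 steps above E, which is C.
In major, degree 6 sits 9 semitones above the tonic. Eb + 9 semitones is pitch class 0, spelled on C as C.

C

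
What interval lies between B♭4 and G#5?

augmented sixth

Counting letters B–C–D–E–F–G gives a sixth.
Bb→G# = 10 semitones, 1 wider than the major sixth (9), so augmented.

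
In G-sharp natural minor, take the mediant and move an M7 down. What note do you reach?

The mediant of G# natural minor is B.
A major seventh (11 semitones) below B lands on the letter C, giving C.

C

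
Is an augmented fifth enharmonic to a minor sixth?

An augmented fifth spans 8 semitones; a minor sixth spans 8.
They are enharmonically equivalent.

Yes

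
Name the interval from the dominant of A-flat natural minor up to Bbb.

The dominant of Ab natural minor is Eb.
Eb up to Bbb: letters E→B make it a fifth; 6 semitones makes it diminished.

diminished fifth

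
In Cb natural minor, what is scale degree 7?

Bbb

Degree 7 takes the letter 6 steps above C, which is B.
In natural minor, degree 7 sits 10 semitones above the tonic. Cb + 10 semitones is pitch class 9, spelled on B as Bbb.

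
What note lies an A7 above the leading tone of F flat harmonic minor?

The leading tone of Fb harmonic minor is Eb.
An augmented seventh (12 semitones) above Eb lands on the letter D, giving D#.

D#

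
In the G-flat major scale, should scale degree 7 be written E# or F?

Each scale degree takes a distinct letter name. Degree 7 of a scale on G must use the letter F.
F and E# are enharmonically the same pitch, but only F uses the letter F, so it is the correct spelling here.

F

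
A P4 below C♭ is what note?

Gb

A fourth below C lands on the letter G.
A perfect fourth spans 5 semitones, so Cb moves to pitch class 6. On the letter G that is Gb.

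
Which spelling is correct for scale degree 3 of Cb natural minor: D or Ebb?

Each scale degree takes a distinct letter name. Degree 3 of a scale on C must use the letter E.
Ebb and D are enharmonically the same pitch, but only Ebb uses the letter E, so it is the correct spelling here.

Ebb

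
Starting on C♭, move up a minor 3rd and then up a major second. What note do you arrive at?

A minor third up from Cb is Ebb (letter E, 3 semitones up).
A major second up from Ebb is Fb (letter F, 2 semitones up).

Fb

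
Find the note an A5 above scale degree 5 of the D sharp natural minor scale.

E##

Scale degree 5 of D# natural minor is A#.
An augmented fifth (8 semitones) above A# lands on the letter E, giving E##.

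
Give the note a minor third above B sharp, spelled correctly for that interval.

A third above B lands on the letter D.
A minor third spans 3 semitones, so B# moves to pitch class 3. On the letter D that is D#.

D#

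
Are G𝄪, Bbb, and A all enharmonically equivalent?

Yes

G## is pitch class 9; Bbb is pitch class 9; A is pitch class 9.
All spellings map to pitch class 9, so they are enharmonically equivalent.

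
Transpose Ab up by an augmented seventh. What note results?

A up a major seventh is G#, so the target letter is G.
From Ab, an augmented seventh is 12 semitones up: G#.

G#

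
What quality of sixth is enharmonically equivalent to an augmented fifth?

minor

An augmented fifth spans 8 semitones.
A sixth spanning 8 semitones is minor (the major sixth is 9).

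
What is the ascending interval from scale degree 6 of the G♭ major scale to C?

Scale degree 6 of Gb major is Eb.
Eb up to C: letters E→C make it a sixth; 9 semitones makes it major.

major sixth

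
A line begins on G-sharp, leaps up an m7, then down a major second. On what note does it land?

E

A minor seventh up from G# is F# (letter F, 10 semitones up).
A major second down from F# is E (letter E, 2 semitones down).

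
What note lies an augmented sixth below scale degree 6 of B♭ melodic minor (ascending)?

Bbb

Scale degree 6 of Bb melodic minor (ascending) is G.
An augmented sixth (10 semitones) below G lands on the letter B, giving Bbb.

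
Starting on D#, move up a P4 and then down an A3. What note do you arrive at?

A perfect fourth up from D# is G# (letter G, 5 semitones up).
An augmented third down from G# is Eb (letter E, 5 semitones down).

Eb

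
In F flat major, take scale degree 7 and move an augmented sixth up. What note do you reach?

Scale degree 7 of Fb major is Eb.
An augmented sixth (10 semitones) above Eb lands on the letter C, giving C#.

C#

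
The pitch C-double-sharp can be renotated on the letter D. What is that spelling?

D

C## is pitch class 2. The letter D alone is pitch class 2.
Pitch class 2 on D needs no accidental: D.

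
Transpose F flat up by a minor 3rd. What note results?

Abb

A third above F lands on the letter A.
A minor third spans 3 semitones, so Fb moves to pitch class 7. On the letter A that is Abb.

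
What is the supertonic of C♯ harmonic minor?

The C# harmonic minor scale runs C# D# E F# G# A B#.
Degree 2 is D#.

D#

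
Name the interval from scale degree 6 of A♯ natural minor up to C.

diminished fifth

Scale degree 6 of A# natural minor is F#.
F# up to C: letters F→C make it a fifth; 6 semitones makes it diminished.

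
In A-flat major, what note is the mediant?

The Ab major scale runs Ab Bb C Db Eb F G.
Degree 3 is C.

C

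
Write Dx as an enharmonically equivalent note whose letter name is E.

E

D## is pitch class 4. The letter E alone is pitch class 4.
Pitch class 4 on E needs no accidental: E.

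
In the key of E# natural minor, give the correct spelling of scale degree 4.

A#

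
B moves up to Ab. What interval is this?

diminished seventh

The letter names run B→A, a span of 6 letter steps, so the interval is some kind of seventh.
B to Ab is 9 semitones. A major seventh is 11, so 9 makes it diminished.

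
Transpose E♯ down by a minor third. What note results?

C##

A third below E lands on the letter C.
A minor third spans 3 semitones, so E# moves to pitch class 2. On the letter C that is C##.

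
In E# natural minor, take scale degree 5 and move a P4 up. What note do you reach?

Scale degree 5 of E# natural minor is B#.
A perfect fourth (5 semitones) above B# lands on the letter E, giving E#.

E#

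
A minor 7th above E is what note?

E up a major seventh is D#, so the target letter is D.
From E, a minor seventh is 10 semitones up: D.

D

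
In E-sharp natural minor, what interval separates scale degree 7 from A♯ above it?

Scale degree 7 of E# natural minor is D#.
D# up to A#: letters D→A make it a fifth; 7 semitones makes it perfect.

perfect fifth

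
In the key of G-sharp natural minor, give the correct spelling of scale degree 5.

D#

The G# natural minor scale runs G# A# B C# D# E F#.
Degree 5 is D#.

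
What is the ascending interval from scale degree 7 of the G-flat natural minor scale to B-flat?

Scale degree 7 of Gb natural minor is Fb.
Fb up to Bb: letters F→B make it a fourth; 6 semitones makes it augmented.

augmented fourth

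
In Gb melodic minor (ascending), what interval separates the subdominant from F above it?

The subdominant of Gb melodic minor (ascending) is Cb.
Cb up to F: letters C→F make it a fourth; 6 semitones makes it augmented.

augmented fourth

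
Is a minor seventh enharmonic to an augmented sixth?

Yes

A minor seventh spans 10 semitones; an augmented sixth spans 10.
They are enharmonically equivalent.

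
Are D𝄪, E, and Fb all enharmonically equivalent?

Yes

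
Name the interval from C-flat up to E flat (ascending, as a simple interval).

Counting letters C–D–E gives a third.
Cb→Eb = 4 semitones, exactly the major third.

major third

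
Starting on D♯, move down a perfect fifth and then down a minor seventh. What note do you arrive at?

A perfect fifth down from D# is G# (letter G, 7 semitones down).
A minor seventh down from G# is A# (letter A, 10 semitones down).

A#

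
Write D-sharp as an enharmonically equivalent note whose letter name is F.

Fbb

Plain F sits 2 semitones above D#, so on the letter F the same pitch needs a double flat: Fbb.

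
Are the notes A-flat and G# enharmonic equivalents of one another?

Yes

Ab = pitch class 8 and G# = pitch class 8 — the same pitch class, so they are enharmonic equivalents.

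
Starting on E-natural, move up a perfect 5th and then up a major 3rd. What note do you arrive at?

D#

A perfect fifth up from E is B (letter B, 7 semitones up).
A major third up from B is D# (letter D, 4 semitones up).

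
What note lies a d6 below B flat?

B down a major sixth is D, so the target letter is D.
From Bb, a diminished sixth is 7 semitones down: D#.

D#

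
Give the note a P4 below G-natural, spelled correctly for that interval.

D

A fourth below G lands on the letter D.
A perfect fourth spans 5 semitones, so G moves to pitch class 2. On the letter D that is D.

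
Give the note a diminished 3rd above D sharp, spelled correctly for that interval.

F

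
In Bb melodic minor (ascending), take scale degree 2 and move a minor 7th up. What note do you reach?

Scale degree 2 of Bb melodic minor (ascending) is C.
A minor seventh (10 semitones) above C lands on the letter B, giving Bb.

Bb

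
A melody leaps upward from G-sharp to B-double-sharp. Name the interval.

The letter names run G→B, a span of 2 letter steps, so the interval is some kind of third.
G# to B## is 5 semitones. A major third is 4, so 5 makes it augmented.

augmented third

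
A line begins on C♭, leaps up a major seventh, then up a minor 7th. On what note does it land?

A major seventh up from Cb is Bb (letter B, 11 semitones up).
A minor seventh up from Bb is Ab (letter A, 10 semitones up).

Ab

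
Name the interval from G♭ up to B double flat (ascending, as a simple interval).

The letter names run G→B, a span of 2 letter steps, so the interval is some kind of third.
Gb to Bbb is 3 semitones. A major third is 4, so 3 makes it minor.

minor third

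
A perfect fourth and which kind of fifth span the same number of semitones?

doubly diminished

A perfect fourth spans 5 semitones.
A fifth spanning 5 semitones is doubly diminished (the perfect fifth is 7).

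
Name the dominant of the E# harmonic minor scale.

B#

The E# harmonic minor scale runs E# F## G# A# B# C# D##.
Degree 5 is B#.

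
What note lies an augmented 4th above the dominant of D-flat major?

The dominant of Db major is Ab.
An augmented fourth (6 semitones) above Ab lands on the letter D, giving D.

D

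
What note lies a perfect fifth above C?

A fifth above C lands on the letter G.
A perfect fifth spans 7 semitones, so C moves to pitch class 7. On the letter G that is G.

G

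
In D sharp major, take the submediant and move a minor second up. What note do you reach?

The submediant of D# major is B#.
A minor second (1 semitone) above B# lands on the letter C, giving C#.

C#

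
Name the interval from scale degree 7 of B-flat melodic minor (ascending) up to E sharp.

augmented fifth

Scale degree 7 of Bb melodic minor (ascending) is A.
A up to E#: letters A→E make it a fifth; 8 semitones makes it augmented.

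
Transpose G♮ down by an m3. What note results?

G down a major third is Eb, so the target letter is E.
From G, a minor third is 3 semitones down: E.

E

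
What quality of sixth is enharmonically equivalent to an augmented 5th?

An augmented fifth spans 8 semitones.
A sixth spanning 8 semitones is minor (the major sixth is 9).

minor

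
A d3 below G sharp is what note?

G down a major third is Eb, so the target letter is E.
From G#, a diminished third is 2 semitones down: E##.

E##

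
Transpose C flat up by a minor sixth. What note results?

A sixth above C lands on the letter A.
A minor sixth spans 8 semitones, so Cb moves to pitch class 7. On the letter A that is Abb.

Abb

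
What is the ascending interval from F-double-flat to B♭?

doubly augmented fourth

Counting letters F–G–A–B gives a fourth.
Fbb→Bb = 7 semitones, 2 wider than the perfect fourth (5), so doubly augmented.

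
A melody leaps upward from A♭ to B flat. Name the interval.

Counting letters A–B gives a second.
Ab→Bb = 2 semitones, exactly the major second.

major second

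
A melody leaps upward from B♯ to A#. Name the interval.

minor seventh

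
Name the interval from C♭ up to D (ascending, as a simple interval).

The letter names run C→D, a span of 1 letter step, so the interval is some kind of second.
Cb to D is 3 semitones. A major second is 2, so 3 makes it augmented.

augmented second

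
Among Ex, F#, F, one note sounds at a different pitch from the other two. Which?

In 12-tone equal temperament, enharmonic equivalents share a pitch class. E## is pitch class 6; F# is pitch class 6; F is pitch class 5.
E## and F# share pitch class 6, while F is pitch class 5.

F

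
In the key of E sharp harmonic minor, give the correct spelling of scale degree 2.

F##

Degree 2 takes the letter 1 step above E, which is F.
In harmonic minor, degree 2 sits 2 semitones above the tonic. E# + 2 semitones is pitch class 7, spelled on F as F##.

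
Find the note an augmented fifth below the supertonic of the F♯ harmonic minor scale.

The supertonic of F# harmonic minor is G#.
An augmented fifth (8 semitones) below G# lands on the letter C, giving C.

C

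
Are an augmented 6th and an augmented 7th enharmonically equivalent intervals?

No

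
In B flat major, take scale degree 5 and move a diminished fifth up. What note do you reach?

Cb

Scale degree 5 of Bb major is F.
A diminished fifth (6 semitones) above F lands on the letter C, giving Cb.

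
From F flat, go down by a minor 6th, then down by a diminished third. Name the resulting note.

F#

A minor sixth down from Fb is Ab (letter A, 8 semitones down).
A diminished third down from Ab is F# (letter F, 2 semitones down).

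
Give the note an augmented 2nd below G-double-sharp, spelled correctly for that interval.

F#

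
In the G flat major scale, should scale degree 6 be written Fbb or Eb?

Each scale degree takes a distinct letter name. Degree 6 of a scale on G must use the letter E.
Eb and Fbb are enharmonically the same pitch, but only Eb uses the letter E, so it is the correct spelling here.

Eb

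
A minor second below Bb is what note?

A second below B lands on the letter A.
A minor second spans 1 semitone, so Bb moves to pitch class 9. On the letter A that is A.

A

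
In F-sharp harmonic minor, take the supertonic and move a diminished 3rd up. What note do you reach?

The supertonic of F# harmonic minor is G#.
A diminished third (2 semitones) above G# lands on the letter B, giving Bb.

Bb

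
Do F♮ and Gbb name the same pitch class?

F is pitch class 5; Gbb is pitch class 5.
All spellings map to pitch class 5, so they are enharmonically equivalent.

Yes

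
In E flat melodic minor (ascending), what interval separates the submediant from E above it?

major third

The submediant of Eb melodic minor (ascending) is C.
C up to E: letters C→E make it a third; 4 semitones makes it major.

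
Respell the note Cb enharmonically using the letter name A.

A##

Plain A sits 2 semitones below Cb, so on the letter A the same pitch needs a double sharp: A##.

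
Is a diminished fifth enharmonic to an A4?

Yes

A diminished fifth spans 6 semitones; an augmented fourth spans 6.
They are enharmonically equivalent.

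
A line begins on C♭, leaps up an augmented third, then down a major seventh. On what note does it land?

F

An augmented third up from Cb is E (letter E, 5 semitones up).
A major seventh down from E is F (letter F, 11 semitones down).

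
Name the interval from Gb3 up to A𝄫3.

minor second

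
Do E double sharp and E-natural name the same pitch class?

E## is pitch class 6; E is pitch class 4.
The pitch classes differ (6 vs. 4), so they are not enharmonic equivalents.

No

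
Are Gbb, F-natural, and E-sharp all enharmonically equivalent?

Gbb is pitch class 5; F is pitch class 5; E# is pitch class 5.
All spellings map to pitch class 5, so they are enharmonically equivalent.

Yes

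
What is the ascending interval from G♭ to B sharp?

doubly augmented third

Counting letters G–A–B gives a third.
Gb→B# = 6 semitones, 2 wider than the major third (4), so doubly augmented.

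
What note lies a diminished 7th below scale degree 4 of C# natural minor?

Scale degree 4 of C# natural minor is F#.
A diminished seventh (9 semitones) below F# lands on the letter G, giving G##.

G##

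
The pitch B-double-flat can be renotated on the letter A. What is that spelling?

Plain A sits at the same pitch as Bbb, so on the letter A the same pitch needs a natural: A.

A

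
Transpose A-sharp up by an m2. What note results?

A up a major second is B, so the target letter is B.
From A#, a minor second is 1 semitone up: B.

B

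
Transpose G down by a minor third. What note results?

G down a major third is Eb, so the target letter is E.
From G, a minor third is 3 semitones down: E.

E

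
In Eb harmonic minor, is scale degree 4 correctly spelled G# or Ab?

Each scale degree takes a distinct letter name. Degree 4 of a scale on E must use the letter A.
Ab and G# are enharmonically the same pitch, but only Ab uses the letter A, so it is the correct spelling here.

Ab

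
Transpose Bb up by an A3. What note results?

B up a major third is D#, so the target letter is D.
From Bb, an augmented third is 5 semitones up: D#.

D#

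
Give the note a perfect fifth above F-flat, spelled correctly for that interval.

F up a perfect fifth is C, so the target letter is C.
From Fb, a perfect fifth is 7 semitones up: Cb.

Cb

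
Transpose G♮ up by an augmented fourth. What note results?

C#

G up a perfect fourth is C, so the target letter is C.
From G, an augmented fourth is 6 semitones up: C#.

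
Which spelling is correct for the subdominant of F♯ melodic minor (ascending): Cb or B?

Each scale degree takes a distinct letter name. Degree 4 of a scale on F must use the letter B.
B and Cb are enharmonically the same pitch, but only B uses the letter B, so it is the correct spelling here.

B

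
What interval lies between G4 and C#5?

Counting letters G–A–B–C gives a fourth.
G→C# = 6 semitones, 1 wider than the perfect fourth (5), so augmented.

augmented fourth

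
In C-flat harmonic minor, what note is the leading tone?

Bb

The Cb harmonic minor scale runs Cb Db Ebb Fb Gb Abb Bb.
Degree 7 is Bb.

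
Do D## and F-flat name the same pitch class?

D## is pitch class 4; Fb is pitch class 4.
All spellings map to pitch class 4, so they are enharmonically equivalent.

Yes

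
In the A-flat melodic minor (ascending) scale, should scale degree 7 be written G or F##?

Each scale degree takes a distinct letter name. Degree 7 of a scale on A must use the letter G.
G and F## are enharmonically the same pitch, but only G uses the letter G, so it is the correct spelling here.

G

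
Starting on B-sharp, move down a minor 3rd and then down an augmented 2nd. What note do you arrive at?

F#

A minor third down from B# is G## (letter G, 3 semitones down).
An augmented second down from G## is F# (letter F, 3 semitones down).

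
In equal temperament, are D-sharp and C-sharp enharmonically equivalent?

No

Two spellings are enharmonically equivalent only if they share a pitch class.
Here D# → 3, C# → 1; 1 ≠ 3, so they are not.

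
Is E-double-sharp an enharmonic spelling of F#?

E## = pitch class 6 and F# = pitch class 6 — the same pitch class, so they are enharmonic equivalents.

Yes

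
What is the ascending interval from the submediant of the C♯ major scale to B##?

augmented second

The submediant of C# major is A#.
A# up to B##: letters A→B make it a second; 3 semitones makes it augmented.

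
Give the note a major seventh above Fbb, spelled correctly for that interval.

F up a major seventh is E, so the target letter is E.
From Fbb, a major seventh is 11 semitones up: Ebb.

Ebb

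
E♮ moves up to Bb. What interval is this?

diminished fifth

The letter names run E→B, a span of 4 letter steps, so the interval is some kind of fifth.
E to Bb is 6 semitones. A perfect fifth is 7, so 6 makes it diminished.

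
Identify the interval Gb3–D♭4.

perfect fifth

The letter names run G→D, a span of 4 letter steps, so the interval is some kind of fifth.
Gb to Db is 7 semitones. A perfect fifth is 7, so 7 makes it perfect.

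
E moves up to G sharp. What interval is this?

major third

Counting letters E–F–G gives a third.
E→G# = 4 semitones, exactly the major third.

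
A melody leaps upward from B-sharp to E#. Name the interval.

Counting letters B–C–D–E gives a fourth.
B#→E# = 5 semitones, exactly the perfect fourth.

perfect fourth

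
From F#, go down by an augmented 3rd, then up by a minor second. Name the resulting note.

An augmented third down from F# is Db (letter D, 5 semitones down).
A minor second up from Db is Ebb (letter E, 1 semitone up).

Ebb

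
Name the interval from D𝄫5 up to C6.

The letter names run D→C, a span of 6 letter steps, so the interval is some kind of seventh.
Dbb to C is 12 semitones. A major seventh is 11, so 12 makes it augmented.

augmented seventh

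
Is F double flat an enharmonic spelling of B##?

No

Fbb is pitch class 3; B## is pitch class 1.
The pitch classes differ (3 vs. 1), so they are not enharmonic equivalents.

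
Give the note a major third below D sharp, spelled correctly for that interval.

B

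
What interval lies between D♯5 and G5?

Counting letters D–E–F–G gives a fourth.
D#→G = 4 semitones, 1 narrower than the perfect fourth (5), so diminished.

diminished fourth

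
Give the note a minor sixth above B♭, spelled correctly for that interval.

Gb

A sixth above B lands on the letter G.
A minor sixth spans 8 semitones, so Bb moves to pitch class 6. On the letter G that is Gb.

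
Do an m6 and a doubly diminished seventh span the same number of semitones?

A minor sixth spans 8 semitones; a doubly diminished seventh spans 8.
They are enharmonically equivalent.

Yes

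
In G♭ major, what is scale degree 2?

The Gb major scale runs Gb Ab Bb Cb Db Eb F.
Degree 2 is Ab.

Ab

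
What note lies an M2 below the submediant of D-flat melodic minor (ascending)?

The submediant of Db melodic minor (ascending) is Bb.
A major second (2 semitones) below Bb lands on the letter A, giving Ab.

Ab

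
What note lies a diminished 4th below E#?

E down a perfect fourth is B, so the target letter is B.
From E#, a diminished fourth is 4 semitones down: B##.

B##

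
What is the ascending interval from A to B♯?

augmented second

Counting letters A–B gives a second.
A→B# = 3 semitones, 1 wider than the major second (2), so augmented.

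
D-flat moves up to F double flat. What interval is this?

Counting letters D–E–F gives a third.
Db→Fbb = 2 semitones, 2 narrower than the major third (4), so diminished.

diminished third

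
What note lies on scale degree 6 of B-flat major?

G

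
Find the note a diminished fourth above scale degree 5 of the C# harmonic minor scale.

C

Scale degree 5 of C# harmonic minor is G#.
A diminished fourth (4 semitones) above G# lands on the letter C, giving C.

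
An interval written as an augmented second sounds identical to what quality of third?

An augmented second spans 3 semitones.
A third spanning 3 semitones is minor (the major third is 4).

minor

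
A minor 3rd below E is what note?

E down a major third is C, so the target letter is C.
From E, a minor third is 3 semitones down: C#.

C#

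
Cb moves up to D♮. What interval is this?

augmented second

Counting letters C–D gives a second.
Cb→D = 3 semitones, 1 wider than the major second (2), so augmented.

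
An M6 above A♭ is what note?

F

A up a major sixth is F#, so the target letter is F.
From Ab, a major sixth is 9 semitones up: F.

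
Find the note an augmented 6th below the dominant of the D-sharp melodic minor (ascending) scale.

C

The dominant of D# melodic minor (ascending) is A#.
An augmented sixth (10 semitones) below A# lands on the letter C, giving C.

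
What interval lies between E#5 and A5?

diminished fourth

Counting letters E–F–G–A gives a fourth.
E#→A = 4 semitones, 1 narrower than the perfect fourth (5), so diminished.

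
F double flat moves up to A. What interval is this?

Counting letters F–G–A gives a third.
Fbb→A = 6 semitones, 2 wider than the major third (4), so doubly augmented.

doubly augmented third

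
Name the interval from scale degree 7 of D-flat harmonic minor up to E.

Scale degree 7 of Db harmonic minor is C.
C up to E: letters C→E make it a third; 4 semitones makes it major.

major third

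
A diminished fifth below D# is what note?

G##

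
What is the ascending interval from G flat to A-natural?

augmented second

Counting letters G–A gives a second.
Gb→A = 3 semitones, 1 wider than the major second (2), so augmented.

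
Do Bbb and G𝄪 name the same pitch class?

Bbb is pitch class 9; G## is pitch class 9.
All spellings map to pitch class 9, so they are enharmonically equivalent.

Yes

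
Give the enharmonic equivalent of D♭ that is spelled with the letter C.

Plain C sits 1 semitone below Db, so on the letter C the same pitch needs a sharp: C#.

C#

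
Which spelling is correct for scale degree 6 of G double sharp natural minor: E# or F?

E#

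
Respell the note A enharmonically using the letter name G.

G##

Plain G sits 2 semitones below A, so on the letter G the same pitch needs a double sharp: G##.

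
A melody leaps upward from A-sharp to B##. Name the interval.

The letter names run A→B, a span of 1 letter step, so the interval is some kind of second.
A# to B## is 3 semitones. A major second is 2, so 3 makes it augmented.

augmented second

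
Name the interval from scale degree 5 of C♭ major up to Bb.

Scale degree 5 of Cb major is Gb.
Gb up to Bb: letters G→B make it a third; 4 semitones makes it major.

major third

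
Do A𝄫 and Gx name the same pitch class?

No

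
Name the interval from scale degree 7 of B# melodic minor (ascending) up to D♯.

diminished fourth

Scale degree 7 of B# melodic minor (ascending) is A##.
A## up to D#: letters A→D make it a fourth; 4 semitones makes it diminished.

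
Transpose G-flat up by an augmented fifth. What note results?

D

G up a perfect fifth is D, so the target letter is D.
From Gb, an augmented fifth is 8 semitones up: D.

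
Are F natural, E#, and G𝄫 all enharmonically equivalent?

Yes

F = pitch class 5 and E# = pitch class 5 and Gbb = pitch class 5 — the same pitch class, so they are enharmonic equivalents.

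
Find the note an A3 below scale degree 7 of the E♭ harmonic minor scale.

Scale degree 7 of Eb harmonic minor is D.
An augmented third (5 semitones) below D lands on the letter B, giving Bbb.

Bbb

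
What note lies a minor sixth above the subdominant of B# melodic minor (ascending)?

C#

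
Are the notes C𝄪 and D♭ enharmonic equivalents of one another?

No

Two spellings are enharmonically equivalent only if they share a pitch class.
Here C## → 2, Db → 1; 1 ≠ 2, so they are not.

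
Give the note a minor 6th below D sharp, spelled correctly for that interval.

F##

D down a major sixth is F, so the target letter is F.
From D#, a minor sixth is 8 semitones down: F##.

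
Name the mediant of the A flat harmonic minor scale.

Cb

The Ab harmonic minor scale runs Ab Bb Cb Db Eb Fb G.
Degree 3 is Cb.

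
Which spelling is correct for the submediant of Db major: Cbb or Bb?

Bb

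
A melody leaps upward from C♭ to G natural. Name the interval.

augmented fifth

The letter names run C→G, a span of 4 letter steps, so the interval is some kind of fifth.
Cb to G is 8 semitones. A perfect fifth is 7, so 8 makes it augmented.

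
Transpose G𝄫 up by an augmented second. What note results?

A second above G lands on the letter A.
An augmented second spans 3 semitones, so Gbb moves to pitch class 8. On the letter A that is Ab.

Ab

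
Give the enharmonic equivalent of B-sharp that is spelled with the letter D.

Dbb

B# is pitch class 0. The letter D alone is pitch class 2.
To reach pitch class 0 from D requires an offset of -2 semitones, i.e. double flat: Dbb.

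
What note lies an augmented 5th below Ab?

A fifth below A lands on the letter D.
An augmented fifth spans 8 semitones, so Ab moves to pitch class 0. On the letter D that is Dbb.

Dbb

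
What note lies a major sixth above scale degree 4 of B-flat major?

C

Scale degree 4 of Bb major is Eb.
A major sixth (9 semitones) above Eb lands on the letter C, giving C.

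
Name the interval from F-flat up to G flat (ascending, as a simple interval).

The letter names run F→G, a span of 1 letter step, so the interval is some kind of second.
Fb to Gb is 2 semitones. A major second is 2, so 2 makes it major.

major second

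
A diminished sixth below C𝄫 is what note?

C down a major sixth is Eb, so the target letter is E.
From Cbb, a diminished sixth is 7 semitones down: Eb.

Eb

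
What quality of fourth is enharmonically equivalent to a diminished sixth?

doubly augmented

A diminished sixth spans 7 semitones.
A fourth spanning 7 semitones is doubly augmented (the perfect fourth is 5).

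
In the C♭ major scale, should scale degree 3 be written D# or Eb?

Eb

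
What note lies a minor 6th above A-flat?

Fb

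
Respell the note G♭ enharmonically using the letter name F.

Gb is pitch class 6. The letter F alone is pitch class 5.
To reach pitch class 6 from F requires an offset of +1 semitone, i.e. sharp: F#.

F#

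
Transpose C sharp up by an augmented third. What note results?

E##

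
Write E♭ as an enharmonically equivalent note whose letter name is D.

Plain D sits 1 semitone below Eb, so on the letter D the same pitch needs a sharp: D#.

D#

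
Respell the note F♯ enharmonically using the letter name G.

Plain G sits 1 semitone above F#, so on the letter G the same pitch needs a flat: Gb.

Gb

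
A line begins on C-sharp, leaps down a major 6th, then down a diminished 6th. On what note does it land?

G##

A major sixth down from C# is E (letter E, 9 semitones down).
A diminished sixth down from E is G## (letter G, 7 semitones down).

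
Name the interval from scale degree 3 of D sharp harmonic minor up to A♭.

Scale degree 3 of D# harmonic minor is F#.
F# up to Ab: letters F→A make it a third; 2 semitones makes it diminished.

diminished third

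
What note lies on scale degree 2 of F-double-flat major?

Degree 2 takes the letter 1 step above F, which is G.
In major, degree 2 sits 2 semitones above the tonic. Fbb + 2 semitones is pitch class 5, spelled on G as Gbb.

Gbb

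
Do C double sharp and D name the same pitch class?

Yes

C## = pitch class 2 and D = pitch class 2 — the same pitch class, so they are enharmonic equivalents.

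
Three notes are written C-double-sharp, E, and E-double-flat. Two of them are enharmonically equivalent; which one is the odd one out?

In 12-tone equal temperament, enharmonic equivalents share a pitch class. C## is pitch class 2; E is pitch class 4; Ebb is pitch class 2.
C## and Ebb share pitch class 2, while E is pitch class 4.

E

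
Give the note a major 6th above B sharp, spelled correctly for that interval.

G##

A sixth above B lands on the letter G.
A major sixth spans 9 semitones, so B# moves to pitch class 9. On the letter G that is G##.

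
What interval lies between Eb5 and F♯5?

Counting letters E–F gives a second.
Eb→F# = 3 semitones, 1 wider than the major second (2), so augmented.

augmented second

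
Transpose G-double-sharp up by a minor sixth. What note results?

G up a major sixth is E, so the target letter is E.
From G##, a minor sixth is 8 semitones up: E#.

E#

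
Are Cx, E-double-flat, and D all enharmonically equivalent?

Yes

C## is pitch class 2; Ebb is pitch class 2; D is pitch class 2.
All spellings map to pitch class 2, so they are enharmonically equivalent.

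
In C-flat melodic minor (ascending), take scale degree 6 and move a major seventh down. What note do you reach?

Bbb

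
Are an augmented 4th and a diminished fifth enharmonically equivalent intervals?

An augmented fourth spans 6 semitones; a diminished fifth spans 6.
They are enharmonically equivalent.

Yes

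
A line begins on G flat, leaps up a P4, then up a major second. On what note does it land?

Db

A perfect fourth up from Gb is Cb (letter C, 5 semitones up).
A major second up from Cb is Db (letter D, 2 semitones up).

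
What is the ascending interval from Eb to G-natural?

major third

Counting letters E–F–G gives a third.
Eb→G = 4 semitones, exactly the major third.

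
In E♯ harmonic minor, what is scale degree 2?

F##

The E# harmonic minor scale runs E# F## G# A# B# C# D##.
Degree 2 is F##.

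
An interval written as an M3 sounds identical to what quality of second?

doubly augmented

A major third spans 4 semitones.
A second spanning 4 semitones is doubly augmented (the major second is 2).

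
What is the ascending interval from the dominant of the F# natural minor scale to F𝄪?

augmented fourth

The dominant of F# natural minor is C#.
C# up to F##: letters C→F make it a fourth; 6 semitones makes it augmented.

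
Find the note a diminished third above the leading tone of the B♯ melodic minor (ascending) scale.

C#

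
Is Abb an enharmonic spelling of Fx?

Yes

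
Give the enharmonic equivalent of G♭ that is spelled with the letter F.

F#

Gb is pitch class 6. The letter F alone is pitch class 5.
To reach pitch class 6 from F requires an offset of +1 semitone, i.e. sharp: F#.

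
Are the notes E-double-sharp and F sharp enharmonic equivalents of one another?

Yes

E## is pitch class 6; F# is pitch class 6.
All spellings map to pitch class 6, so they are enharmonically equivalent.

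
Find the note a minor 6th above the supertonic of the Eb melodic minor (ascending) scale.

Db

The supertonic of Eb melodic minor (ascending) is F.
A minor sixth (8 semitones) above F lands on the letter D, giving Db.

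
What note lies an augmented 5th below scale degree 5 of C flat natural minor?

Cbb

Scale degree 5 of Cb natural minor is Gb.
An augmented fifth (8 semitones) below Gb lands on the letter C, giving Cbb.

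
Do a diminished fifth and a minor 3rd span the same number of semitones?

No

A diminished fifth spans 6 semitones; a minor third spans 3.
The spans differ, so they are not enharmonic equivalents.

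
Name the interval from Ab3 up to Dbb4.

Counting letters A–B–C–D gives a fourth.
Ab→Dbb = 4 semitones, 1 narrower than the perfect fourth (5), so diminished.

diminished fourth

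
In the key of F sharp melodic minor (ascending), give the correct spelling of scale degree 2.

G#

Degree 2 takes the letter 1 step above F, which is G.
In melodic minor (ascending), degree 2 sits 2 semitones above the tonic. F# + 2 semitones is pitch class 8, spelled on G as G#.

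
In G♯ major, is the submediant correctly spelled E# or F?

E#

Each scale degree takes a distinct letter name. Degree 6 of a scale on G must use the letter E.
E# and F are enharmonically the same pitch, but only E# uses the letter E, so it is the correct spelling here.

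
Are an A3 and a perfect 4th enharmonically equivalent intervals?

An augmented third spans 5 semitones; a perfect fourth spans 5.
They are enharmonically equivalent.

Yes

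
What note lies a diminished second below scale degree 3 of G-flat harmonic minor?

Scale degree 3 of Gb harmonic minor is Bbb.
A diminished second (0 semitones) below Bbb lands on the letter A, giving A.

A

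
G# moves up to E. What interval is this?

minor sixth

The letter names run G→E, a span of 5 letter steps, so the interval is some kind of sixth.
G# to E is 8 semitones. A major sixth is 9, so 8 makes it minor.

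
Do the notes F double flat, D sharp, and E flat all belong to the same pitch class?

Fbb is pitch class 3; D# is pitch class 3; Eb is pitch class 3.
All spellings map to pitch class 3, so they are enharmonically equivalent.

Yes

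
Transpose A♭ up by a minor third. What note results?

Cb

A up a major third is C#, so the target letter is C.
From Ab, a minor third is 3 semitones up: Cb.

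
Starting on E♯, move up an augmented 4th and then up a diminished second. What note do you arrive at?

An augmented fourth up from E# is A## (letter A, 6 semitones up).
A diminished second up from A## is B (letter B, 0 semitones up).

B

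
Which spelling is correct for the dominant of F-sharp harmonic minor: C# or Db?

Each scale degree takes a distinct letter name. Degree 5 of a scale on F must use the letter C.
C# and Db are enharmonically the same pitch, but only C# uses the letter C, so it is the correct spelling here.

C#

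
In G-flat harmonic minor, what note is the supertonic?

Degree 2 takes the letter 1 step above G, which is A.
In harmonic minor, degree 2 sits 2 semitones above the tonic. Gb + 2 semitones is pitch class 8, spelled on A as Ab.

Ab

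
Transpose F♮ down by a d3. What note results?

F down a major third is Db, so the target letter is D.
From F, a diminished third is 2 semitones down: D#.

D#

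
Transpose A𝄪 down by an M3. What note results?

F##

A third below A lands on the letter F.
A major third spans 4 semitones, so A## moves to pitch class 7. On the letter F that is F##.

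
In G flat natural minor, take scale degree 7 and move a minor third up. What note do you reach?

Abb

Scale degree 7 of Gb natural minor is Fb.
A minor third (3 semitones) above Fb lands on the letter A, giving Abb.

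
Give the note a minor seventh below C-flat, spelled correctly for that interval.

C down a major seventh is Db, so the target letter is D.
From Cb, a minor seventh is 10 semitones down: Db.

Db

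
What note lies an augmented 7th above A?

A seventh above A lands on the letter G.
An augmented seventh spans 12 semitones, so A moves to pitch class 9. On the letter G that is G##.

G##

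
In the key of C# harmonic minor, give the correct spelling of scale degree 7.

B#

Degree 7 takes the letter 6 steps above C, which is B.
In harmonic minor, degree 7 sits 11 semitones above the tonic. C# + 11 semitones is pitch class 0, spelled on B as B#.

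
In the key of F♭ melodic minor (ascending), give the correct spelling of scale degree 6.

Db

The Fb melodic minor (ascending) scale runs Fb Gb Abb Bbb Cb Db Eb.
Degree 6 is Db.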